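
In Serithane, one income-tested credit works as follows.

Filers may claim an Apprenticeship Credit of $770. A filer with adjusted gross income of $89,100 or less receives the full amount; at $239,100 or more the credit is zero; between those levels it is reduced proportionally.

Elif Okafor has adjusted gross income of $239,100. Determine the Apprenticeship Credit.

$0

Apprenticeship Credit: $239,100 is at or above $239,100, so the credit is $0.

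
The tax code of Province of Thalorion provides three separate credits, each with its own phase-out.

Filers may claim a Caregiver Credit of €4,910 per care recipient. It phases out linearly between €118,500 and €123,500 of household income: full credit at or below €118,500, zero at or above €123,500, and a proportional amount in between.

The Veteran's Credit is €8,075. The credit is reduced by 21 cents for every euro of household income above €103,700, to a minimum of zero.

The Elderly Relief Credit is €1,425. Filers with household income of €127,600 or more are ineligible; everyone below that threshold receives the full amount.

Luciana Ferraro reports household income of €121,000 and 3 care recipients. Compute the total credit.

Caregiver Credit: base = 3 × €4,910 = €14,730. €121,000 is €2,500 into a €5,000 phase-out range, leaving 2,500/5,000 of the credit: €14,730 × 2,500/5,000 = €7,365.
Veteran's Credit: 21% of the €17,300 excess over €103,700 is €3,633; credit = €8,075 − €3,633 = €4,442.
Elderly Relief Credit: €121,000 is below the €127,600 cutoff, so the full €1,425 applies.
Total: €7,365 + €4,442 + €1,425 = €13,232.

€13,232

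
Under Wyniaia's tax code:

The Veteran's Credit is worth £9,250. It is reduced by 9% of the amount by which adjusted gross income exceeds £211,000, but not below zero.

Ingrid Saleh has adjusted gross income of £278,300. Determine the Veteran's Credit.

£3,193

Veteran's Credit: 9% of the £67,300 excess over £211,000 is £6,057; credit = £9,250 − £6,057 = £3,193.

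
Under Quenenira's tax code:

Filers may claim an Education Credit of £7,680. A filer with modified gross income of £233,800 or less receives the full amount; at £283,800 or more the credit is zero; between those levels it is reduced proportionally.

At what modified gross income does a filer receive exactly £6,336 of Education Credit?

£242,550

£6,336 is 6,336/7,680 of the full £7,680, so 1,344/7,680 of the £50,000 range has been used: income = £233,800 + £50,000 × 1,344/7,680 = £242,550.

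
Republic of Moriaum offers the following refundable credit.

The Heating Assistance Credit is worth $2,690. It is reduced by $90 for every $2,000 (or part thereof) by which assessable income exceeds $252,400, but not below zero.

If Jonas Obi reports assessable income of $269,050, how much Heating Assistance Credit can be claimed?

$1,880

Heating Assistance Credit: income exceeds $252,400 by $16,650, which is 9 full-or-partial $2,000 increments; reduction = 9 × $90 = $810, leaving $1,880.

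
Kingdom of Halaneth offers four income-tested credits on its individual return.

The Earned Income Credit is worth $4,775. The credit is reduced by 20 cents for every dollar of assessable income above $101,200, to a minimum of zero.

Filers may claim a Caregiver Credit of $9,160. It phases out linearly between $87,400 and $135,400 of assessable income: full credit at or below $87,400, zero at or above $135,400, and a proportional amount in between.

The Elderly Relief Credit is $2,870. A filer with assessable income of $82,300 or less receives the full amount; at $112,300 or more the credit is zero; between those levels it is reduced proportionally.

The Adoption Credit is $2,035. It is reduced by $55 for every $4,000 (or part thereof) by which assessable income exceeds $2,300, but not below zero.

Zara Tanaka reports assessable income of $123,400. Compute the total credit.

Earned Income Credit: 20% of the $22,200 excess over $101,200 is $4,440; credit = $4,775 − $4,440 = $335.
Caregiver Credit: $123,400 is $36,000 into a $48,000 phase-out range, leaving 12,000/48,000 of the credit: $9,160 × 12,000/48,000 = $2,290.
Elderly Relief Credit: $123,400 is at or above $112,300, so the credit is $0.
Adoption Credit: income exceeds $2,300 by $121,100, which is 31 full-or-partial $4,000 increments; reduction = 31 × $55 = $1,705, leaving $330.
Total: $335 + $2,290 + $0 + $330 = $2,955.

$2,955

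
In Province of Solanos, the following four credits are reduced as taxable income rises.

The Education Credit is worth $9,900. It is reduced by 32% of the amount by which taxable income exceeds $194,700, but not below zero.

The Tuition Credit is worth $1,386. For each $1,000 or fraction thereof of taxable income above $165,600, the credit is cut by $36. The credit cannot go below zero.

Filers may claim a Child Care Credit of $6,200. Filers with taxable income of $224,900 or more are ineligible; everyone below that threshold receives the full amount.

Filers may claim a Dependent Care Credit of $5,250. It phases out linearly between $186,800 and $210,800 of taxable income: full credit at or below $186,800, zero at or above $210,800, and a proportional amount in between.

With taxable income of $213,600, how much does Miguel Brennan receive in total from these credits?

$10,052

Education Credit: 32% of the $18,900 excess over $194,700 is $6,048; credit = $9,900 − $6,048 = $3,852.
Tuition Credit: income exceeds $165,600 by $48,000 → 48 increments × $36 = $1,728 ≥ base, so the credit is $0.
Child Care Credit: $213,600 is below the $224,900 cutoff, so the full $6,200 applies.
Dependent Care Credit: $213,600 is at or above $210,800, so the credit is $0.
Total: $3,852 + $0 + $6,200 + $0 = $10,052.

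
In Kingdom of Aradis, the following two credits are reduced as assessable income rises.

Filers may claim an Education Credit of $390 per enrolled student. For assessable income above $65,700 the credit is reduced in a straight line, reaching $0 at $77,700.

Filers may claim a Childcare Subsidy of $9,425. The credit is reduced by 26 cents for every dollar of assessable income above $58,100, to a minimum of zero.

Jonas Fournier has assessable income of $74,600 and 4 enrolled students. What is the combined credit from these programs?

Education Credit: base = 4 × $390 = $1,560. $74,600 is $8,900 into a $12,000 phase-out range, leaving 3,100/12,000 of the credit: $1,560 × 3,100/12,000 = $403.
Childcare Subsidy: 26% of the $16,500 excess over $58,100 is $4,290; credit = $9,425 − $4,290 = $5,135.
Total: $403 + $5,135 = $5,538.

$5,538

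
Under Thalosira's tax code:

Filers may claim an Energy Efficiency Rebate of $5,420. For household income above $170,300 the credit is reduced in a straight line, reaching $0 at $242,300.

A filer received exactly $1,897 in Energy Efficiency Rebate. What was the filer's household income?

$217,100

$1,897 is 1,897/5,420 of the full $5,420, so 3,523/5,420 of the $72,000 range has been used: income = $170,300 + $72,000 × 3,523/5,420 = $217,100.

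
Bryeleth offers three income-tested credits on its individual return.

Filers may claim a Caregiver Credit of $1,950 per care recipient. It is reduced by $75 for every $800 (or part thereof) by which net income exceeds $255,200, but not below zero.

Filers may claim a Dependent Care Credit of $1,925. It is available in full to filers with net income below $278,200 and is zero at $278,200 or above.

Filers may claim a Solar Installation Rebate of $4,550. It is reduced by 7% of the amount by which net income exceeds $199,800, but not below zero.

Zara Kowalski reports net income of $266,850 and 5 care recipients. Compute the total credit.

$10,550

Caregiver Credit: base = 5 × $1,950 = $9,750. income exceeds $255,200 by $11,650, which is 15 full-or-partial $800 increments; reduction = 15 × $75 = $1,125, leaving $8,625.
Dependent Care Credit: $266,850 is below the $278,200 cutoff, so the full $1,925 applies.
Solar Installation Rebate: 7% of the $67,050 excess over $199,800 is $4,693.50 ≥ base, so the credit is $0.
Total: $8,625 + $1,925 + $0 = $10,550.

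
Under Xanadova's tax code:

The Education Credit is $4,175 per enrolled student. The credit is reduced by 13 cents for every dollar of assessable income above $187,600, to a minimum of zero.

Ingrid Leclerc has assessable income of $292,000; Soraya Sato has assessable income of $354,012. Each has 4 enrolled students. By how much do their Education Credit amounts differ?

$3,128

Ingrid ($292,000): Education Credit: base = 4 × $4,175 = $16,700. 13% of the $104,400 excess over $187,600 is $13,572; credit = $16,700 − $13,572 = $3,128.
Soraya ($354,012): Education Credit: base = 4 × $4,175 = $16,700. 13% of the $166,412 excess over $187,600 is $21,633.56 ≥ base, so the credit is $0.
Difference: |$3,128 − $0| = $3,128.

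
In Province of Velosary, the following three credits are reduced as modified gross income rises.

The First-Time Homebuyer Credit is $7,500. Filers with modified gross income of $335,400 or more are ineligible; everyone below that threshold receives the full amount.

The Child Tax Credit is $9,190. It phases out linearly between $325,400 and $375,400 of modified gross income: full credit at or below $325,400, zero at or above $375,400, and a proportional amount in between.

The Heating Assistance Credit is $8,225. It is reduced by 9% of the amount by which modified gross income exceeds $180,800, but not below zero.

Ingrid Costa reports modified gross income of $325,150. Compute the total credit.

First-Time Homebuyer Credit: $325,150 is below the $335,400 cutoff, so the full $7,500 applies.
Child Tax Credit: $325,150 is at or below the $325,400 threshold, so the full $9,190 applies.
Heating Assistance Credit: 9% of the $144,350 excess over $180,800 is $12,991.50 ≥ base, so the credit is $0.
Total: $7,500 + $9,190 + $0 = $16,690.

$16,690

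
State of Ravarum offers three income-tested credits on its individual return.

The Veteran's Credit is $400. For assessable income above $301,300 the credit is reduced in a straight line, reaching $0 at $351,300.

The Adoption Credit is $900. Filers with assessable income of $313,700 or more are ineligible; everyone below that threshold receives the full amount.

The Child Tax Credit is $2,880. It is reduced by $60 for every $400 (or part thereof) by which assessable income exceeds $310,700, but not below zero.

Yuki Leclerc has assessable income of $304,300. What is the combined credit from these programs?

$4,156

Veteran's Credit: $304,300 is $3,000 into a $50,000 phase-out range, leaving 47,000/50,000 of the credit: $400 × 47,000/50,000 = $376.
Adoption Credit: $304,300 is below the $313,700 cutoff, so the full $900 applies.
Child Tax Credit: $304,300 is at or below the $310,700 threshold, so the full $2,880 applies.
Total: $376 + $900 + $2,880 = $4,156.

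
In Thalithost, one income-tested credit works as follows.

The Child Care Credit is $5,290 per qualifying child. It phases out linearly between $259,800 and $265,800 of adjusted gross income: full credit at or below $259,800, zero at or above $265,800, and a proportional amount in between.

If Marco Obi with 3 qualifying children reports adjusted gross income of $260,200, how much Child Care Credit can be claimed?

$14,812

Child Care Credit: base = 3 × $5,290 = $15,870. $260,200 is $400 into a $6,000 phase-out range, leaving 5,600/6,000 of the credit: $15,870 × 5,600/6,000 = $14,812.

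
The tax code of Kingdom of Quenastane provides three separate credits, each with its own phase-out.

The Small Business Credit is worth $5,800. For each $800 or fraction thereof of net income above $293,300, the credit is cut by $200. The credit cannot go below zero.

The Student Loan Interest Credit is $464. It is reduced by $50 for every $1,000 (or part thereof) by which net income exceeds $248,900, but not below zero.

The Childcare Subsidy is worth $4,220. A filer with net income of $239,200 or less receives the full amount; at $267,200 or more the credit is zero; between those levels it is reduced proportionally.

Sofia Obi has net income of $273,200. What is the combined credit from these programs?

$5,800

Small Business Credit: $273,200 is at or below the $293,300 threshold, so the full $5,800 applies.
Student Loan Interest Credit: income exceeds $248,900 by $24,300 → 25 increments × $50 = $1,250 ≥ base, so the credit is $0.
Childcare Subsidy: $273,200 is at or above $267,200, so the credit is $0.
Total: $5,800 + $0 + $0 = $5,800.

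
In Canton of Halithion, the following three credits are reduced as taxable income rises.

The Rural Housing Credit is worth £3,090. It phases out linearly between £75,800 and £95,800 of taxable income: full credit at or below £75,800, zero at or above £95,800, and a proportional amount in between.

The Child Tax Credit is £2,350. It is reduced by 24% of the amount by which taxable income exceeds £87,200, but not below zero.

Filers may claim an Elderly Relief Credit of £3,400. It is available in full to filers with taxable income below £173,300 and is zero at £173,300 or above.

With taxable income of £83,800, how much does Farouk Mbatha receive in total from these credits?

Rural Housing Credit: £83,800 is £8,000 into a £20,000 phase-out range, leaving 12,000/20,000 of the credit: £3,090 × 12,000/20,000 = £1,854.
Child Tax Credit: £83,800 is at or below the £87,200 threshold, so the full £2,350 applies.
Elderly Relief Credit: £83,800 is below the £173,300 cutoff, so the full £3,400 applies.
Total: £1,854 + £2,350 + £3,400 = £7,604.

£7,604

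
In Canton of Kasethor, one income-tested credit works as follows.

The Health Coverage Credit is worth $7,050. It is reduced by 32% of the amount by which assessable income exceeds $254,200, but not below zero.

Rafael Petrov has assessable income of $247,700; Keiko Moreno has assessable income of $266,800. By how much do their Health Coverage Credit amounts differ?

$4,032

Rafael ($247,700): Health Coverage Credit: $247,700 is at or below the $254,200 threshold, so the full $7,050 applies.
Keiko ($266,800): Health Coverage Credit: 32% of the $12,600 excess over $254,200 is $4,032; credit = $7,050 − $4,032 = $3,018.
Difference: |$7,050 − $3,018| = $4,032.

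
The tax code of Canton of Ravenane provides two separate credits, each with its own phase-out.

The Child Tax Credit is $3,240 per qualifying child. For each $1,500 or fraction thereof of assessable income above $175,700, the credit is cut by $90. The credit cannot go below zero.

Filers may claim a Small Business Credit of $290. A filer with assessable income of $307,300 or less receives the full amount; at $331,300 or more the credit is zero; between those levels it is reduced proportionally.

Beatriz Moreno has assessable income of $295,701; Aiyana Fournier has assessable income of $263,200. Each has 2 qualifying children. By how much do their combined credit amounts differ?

$1,170

Beatriz ($295,701): Child Tax Credit: base = 2 × $3,240 = $6,480. income exceeds $175,700 by $120,001 → 81 increments × $90 = $7,290 ≥ base, so the credit is $0. Small Business Credit: $295,701 is at or below the $307,300 threshold, so the full $290 applies. total $0 + $290 = $290
Aiyana ($263,200): Child Tax Credit: base = 2 × $3,240 = $6,480. income exceeds $175,700 by $87,500, which is 59 full-or-partial $1,500 increments; reduction = 59 × $90 = $5,310, leaving $1,170. Small Business Credit: $263,200 is at or below the $307,300 threshold, so the full $290 applies. total $1,170 + $290 = $1,460
Difference: |$290 − $1,460| = $1,170.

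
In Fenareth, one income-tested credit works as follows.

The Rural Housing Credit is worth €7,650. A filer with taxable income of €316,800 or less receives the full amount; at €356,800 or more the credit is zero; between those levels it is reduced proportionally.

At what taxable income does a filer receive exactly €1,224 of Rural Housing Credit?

€1,224 is 1,224/7,650 of the full €7,650, so 6,426/7,650 of the €40,000 range has been used: income = €316,800 + €40,000 × 6,426/7,650 = €350,400.

€350,400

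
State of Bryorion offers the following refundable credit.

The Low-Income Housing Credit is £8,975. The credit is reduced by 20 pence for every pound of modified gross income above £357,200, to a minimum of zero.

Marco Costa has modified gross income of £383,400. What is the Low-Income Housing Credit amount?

Low-Income Housing Credit: 20% of the £26,200 excess over £357,200 is £5,240; credit = £8,975 − £5,240 = £3,735.

£3,735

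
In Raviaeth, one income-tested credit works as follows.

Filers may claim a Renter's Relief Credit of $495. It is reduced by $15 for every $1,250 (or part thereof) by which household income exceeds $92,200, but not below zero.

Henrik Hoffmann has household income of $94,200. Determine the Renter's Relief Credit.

Renter's Relief Credit: income exceeds $92,200 by $2,000, which is 2 full-or-partial $1,250 increments; reduction = 2 × $15 = $30, leaving $465.

$465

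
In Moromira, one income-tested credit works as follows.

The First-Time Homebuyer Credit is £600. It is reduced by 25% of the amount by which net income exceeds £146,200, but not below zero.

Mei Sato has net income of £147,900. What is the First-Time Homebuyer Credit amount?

£175

First-Time Homebuyer Credit: 25% of the £1,700 excess over £146,200 is £425; credit = £600 − £425 = £175.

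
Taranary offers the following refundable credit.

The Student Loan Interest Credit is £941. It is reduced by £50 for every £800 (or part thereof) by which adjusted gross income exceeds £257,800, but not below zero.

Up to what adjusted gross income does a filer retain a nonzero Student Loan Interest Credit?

£272,200

After 18 increments the reduction is 18 × £50 = £900, leaving £41; one more increment wipes it out. Increment 18 ends at excess 18 × £800 = £14,400, so the highest qualifying income is £257,800 + £14,400 = £272,200.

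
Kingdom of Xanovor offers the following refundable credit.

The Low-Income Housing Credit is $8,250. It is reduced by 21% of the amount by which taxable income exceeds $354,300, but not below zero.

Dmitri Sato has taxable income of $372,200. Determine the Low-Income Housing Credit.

$4,491

Low-Income Housing Credit: 21% of the $17,900 excess over $354,300 is $3,759; credit = $8,250 − $3,759 = $4,491.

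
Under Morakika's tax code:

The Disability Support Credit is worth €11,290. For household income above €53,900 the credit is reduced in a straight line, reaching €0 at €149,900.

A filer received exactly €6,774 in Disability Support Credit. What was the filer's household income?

€92,300

€6,774 is 6,774/11,290 of the full €11,290, so 4,516/11,290 of the €96,000 range has been used: income = €53,900 + €96,000 × 4,516/11,290 = €92,300.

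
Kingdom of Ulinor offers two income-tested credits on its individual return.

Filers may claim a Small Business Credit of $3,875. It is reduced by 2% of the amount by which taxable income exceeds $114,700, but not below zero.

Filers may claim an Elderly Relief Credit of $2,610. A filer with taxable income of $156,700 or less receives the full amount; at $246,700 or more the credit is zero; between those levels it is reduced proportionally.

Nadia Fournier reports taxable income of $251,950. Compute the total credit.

Small Business Credit: 2% of the $137,250 excess over $114,700 is $2,745; credit = $3,875 − $2,745 = $1,130.
Elderly Relief Credit: $251,950 is at or above $246,700, so the credit is $0.
Total: $1,130 + $0 = $1,130.

$1,130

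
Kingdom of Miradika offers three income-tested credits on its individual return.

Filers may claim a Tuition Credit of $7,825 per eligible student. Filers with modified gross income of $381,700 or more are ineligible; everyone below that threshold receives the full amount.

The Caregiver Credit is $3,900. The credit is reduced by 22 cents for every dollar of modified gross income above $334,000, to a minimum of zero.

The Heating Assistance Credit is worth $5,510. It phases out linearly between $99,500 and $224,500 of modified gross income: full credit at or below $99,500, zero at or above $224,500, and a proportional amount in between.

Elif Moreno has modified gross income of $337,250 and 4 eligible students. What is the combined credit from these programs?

Tuition Credit: base = 4 × $7,825 = $31,300. $337,250 is below the $381,700 cutoff, so the full $31,300 applies.
Caregiver Credit: 22% of the $3,250 excess over $334,000 is $715; credit = $3,900 − $715 = $3,185.
Heating Assistance Credit: $337,250 is at or above $224,500, so the credit is $0.
Total: $31,300 + $3,185 + $0 = $34,485.

$34,485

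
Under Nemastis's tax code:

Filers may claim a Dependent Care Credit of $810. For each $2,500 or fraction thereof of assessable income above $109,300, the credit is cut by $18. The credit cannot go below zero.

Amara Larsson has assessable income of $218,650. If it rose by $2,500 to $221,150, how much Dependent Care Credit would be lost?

At $218,650 — income exceeds $109,300 by $109,350, which is 44 full-or-partial $2,500 increments; reduction = 44 × $18 = $792, leaving $18.
At $221,150 — income exceeds $109,300 by $111,850 → 45 increments × $18 = $810 ≥ base, so the credit is $0.
Lost: $18 − $0 = $18.

$18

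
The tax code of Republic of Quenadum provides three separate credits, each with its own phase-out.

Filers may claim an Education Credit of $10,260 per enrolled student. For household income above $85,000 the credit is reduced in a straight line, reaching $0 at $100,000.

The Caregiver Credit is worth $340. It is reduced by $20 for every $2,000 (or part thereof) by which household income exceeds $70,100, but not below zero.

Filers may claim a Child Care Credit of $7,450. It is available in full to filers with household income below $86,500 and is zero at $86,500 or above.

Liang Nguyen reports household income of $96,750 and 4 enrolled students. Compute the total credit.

Education Credit: base = 4 × $10,260 = $41,040. $96,750 is $11,750 into a $15,000 phase-out range, leaving 3,250/15,000 of the credit: $41,040 × 3,250/15,000 = $8,892.
Caregiver Credit: income exceeds $70,100 by $26,650, which is 14 full-or-partial $2,000 increments; reduction = 14 × $20 = $280, leaving $60.
Child Care Credit: $96,750 meets or exceeds the $86,500 cutoff, so the credit is $0.
Total: $8,892 + $60 + $0 = $8,952.

$8,952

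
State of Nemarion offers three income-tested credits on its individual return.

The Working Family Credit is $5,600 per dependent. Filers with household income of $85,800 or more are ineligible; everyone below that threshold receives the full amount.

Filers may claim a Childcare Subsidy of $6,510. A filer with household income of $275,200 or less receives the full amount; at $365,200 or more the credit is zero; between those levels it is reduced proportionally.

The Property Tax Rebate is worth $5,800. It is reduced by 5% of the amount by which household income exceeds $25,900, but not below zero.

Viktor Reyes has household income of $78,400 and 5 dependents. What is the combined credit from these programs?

$37,685

Working Family Credit: base = 5 × $5,600 = $28,000. $78,400 is below the $85,800 cutoff, so the full $28,000 applies.
Childcare Subsidy: $78,400 is at or below the $275,200 threshold, so the full $6,510 applies.
Property Tax Rebate: 5% of the $52,500 excess over $25,900 is $2,625; credit = $5,800 − $2,625 = $3,175.
Total: $28,000 + $6,510 + $3,175 = $37,685.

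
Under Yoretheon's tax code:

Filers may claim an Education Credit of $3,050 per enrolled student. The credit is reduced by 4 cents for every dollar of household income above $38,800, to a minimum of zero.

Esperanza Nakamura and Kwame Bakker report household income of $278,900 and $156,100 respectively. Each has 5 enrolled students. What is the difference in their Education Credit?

$4,912

Esperanza ($278,900): Education Credit: base = 5 × $3,050 = $15,250. 4% of the $240,100 excess over $38,800 is $9,604; credit = $15,250 − $9,604 = $5,646.
Kwame ($156,100): Education Credit: base = 5 × $3,050 = $15,250. 4% of the $117,300 excess over $38,800 is $4,692; credit = $15,250 − $4,692 = $10,558.
Difference: |$5,646 − $10,558| = $4,912.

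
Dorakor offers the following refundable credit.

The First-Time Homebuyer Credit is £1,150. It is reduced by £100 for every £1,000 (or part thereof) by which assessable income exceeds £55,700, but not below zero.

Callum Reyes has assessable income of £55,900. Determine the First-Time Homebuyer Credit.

£1,050

First-Time Homebuyer Credit: income exceeds £55,700 by £200, which is 1 full-or-partial £1,000 increment; reduction = 1 × £100 = £100, leaving £1,050.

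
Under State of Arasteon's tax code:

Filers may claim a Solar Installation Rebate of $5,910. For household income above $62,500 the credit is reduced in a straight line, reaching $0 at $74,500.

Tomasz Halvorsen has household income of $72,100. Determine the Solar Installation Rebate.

$1,182

Solar Installation Rebate: $72,100 is $9,600 into a $12,000 phase-out range, leaving 2,400/12,000 of the credit: $5,910 × 2,400/12,000 = $1,182.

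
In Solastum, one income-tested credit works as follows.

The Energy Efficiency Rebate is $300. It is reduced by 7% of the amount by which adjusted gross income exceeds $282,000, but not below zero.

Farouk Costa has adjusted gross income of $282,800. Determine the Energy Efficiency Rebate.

$244

Energy Efficiency Rebate: 7% of the $800 excess over $282,000 is $56; credit = $300 − $56 = $244.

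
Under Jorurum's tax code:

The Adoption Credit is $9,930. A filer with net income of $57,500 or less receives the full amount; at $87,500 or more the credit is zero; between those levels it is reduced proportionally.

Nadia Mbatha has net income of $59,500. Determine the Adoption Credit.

Adoption Credit: $59,500 is $2,000 into a $30,000 phase-out range, leaving 28,000/30,000 of the credit: $9,930 × 28,000/30,000 = $9,268.

$9,268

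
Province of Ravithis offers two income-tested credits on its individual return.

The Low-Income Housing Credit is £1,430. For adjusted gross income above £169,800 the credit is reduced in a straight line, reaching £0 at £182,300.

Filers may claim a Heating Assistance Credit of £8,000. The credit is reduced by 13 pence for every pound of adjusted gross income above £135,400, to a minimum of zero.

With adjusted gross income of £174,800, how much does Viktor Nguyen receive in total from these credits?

Low-Income Housing Credit: £174,800 is £5,000 into a £12,500 phase-out range, leaving 7,500/12,500 of the credit: £1,430 × 7,500/12,500 = £858.
Heating Assistance Credit: 13% of the £39,400 excess over £135,400 is £5,122; credit = £8,000 − £5,122 = £2,878.
Total: £858 + £2,878 = £3,736.

£3,736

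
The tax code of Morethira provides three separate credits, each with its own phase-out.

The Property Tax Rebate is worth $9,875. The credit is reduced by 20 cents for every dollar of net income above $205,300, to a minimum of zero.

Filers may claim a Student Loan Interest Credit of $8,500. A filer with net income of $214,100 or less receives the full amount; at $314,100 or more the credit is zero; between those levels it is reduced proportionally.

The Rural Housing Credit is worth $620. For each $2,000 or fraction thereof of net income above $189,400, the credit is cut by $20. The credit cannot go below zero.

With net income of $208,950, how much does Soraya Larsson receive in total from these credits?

Property Tax Rebate: 20% of the $3,650 excess over $205,300 is $730; credit = $9,875 − $730 = $9,145.
Student Loan Interest Credit: $208,950 is at or below the $214,100 threshold, so the full $8,500 applies.
Rural Housing Credit: income exceeds $189,400 by $19,550, which is 10 full-or-partial $2,000 increments; reduction = 10 × $20 = $200, leaving $420.
Total: $9,145 + $8,500 + $420 = $18,065.

$18,065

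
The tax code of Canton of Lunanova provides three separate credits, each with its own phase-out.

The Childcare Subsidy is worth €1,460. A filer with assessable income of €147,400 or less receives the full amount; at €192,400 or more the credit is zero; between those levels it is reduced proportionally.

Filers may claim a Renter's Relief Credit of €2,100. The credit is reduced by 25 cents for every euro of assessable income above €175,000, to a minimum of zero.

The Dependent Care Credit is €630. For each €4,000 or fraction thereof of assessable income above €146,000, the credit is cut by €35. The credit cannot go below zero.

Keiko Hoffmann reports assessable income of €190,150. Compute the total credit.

Childcare Subsidy: €190,150 is €42,750 into a €45,000 phase-out range, leaving 2,250/45,000 of the credit: €1,460 × 2,250/45,000 = €73.
Renter's Relief Credit: 25% of the €15,150 excess over €175,000 is €3,787.50 ≥ base, so the credit is €0.
Dependent Care Credit: income exceeds €146,000 by €44,150, which is 12 full-or-partial €4,000 increments; reduction = 12 × €35 = €420, leaving €210.
Total: €73 + €0 + €210 = €283.

€283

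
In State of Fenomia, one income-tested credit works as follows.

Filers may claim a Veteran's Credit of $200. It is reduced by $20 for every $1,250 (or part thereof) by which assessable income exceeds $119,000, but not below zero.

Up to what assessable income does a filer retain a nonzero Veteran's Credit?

$130,250

After 9 increments the reduction is 9 × $20 = $180, leaving $20; one more increment wipes it out. Increment 9 ends at excess 9 × $1,250 = $11,250, so the highest qualifying income is $119,000 + $11,250 = $130,250.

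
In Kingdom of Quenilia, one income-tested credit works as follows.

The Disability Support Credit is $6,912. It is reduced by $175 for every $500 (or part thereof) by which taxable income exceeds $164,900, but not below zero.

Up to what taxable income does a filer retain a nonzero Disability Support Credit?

After 39 increments the reduction is 39 × $175 = $6,825, leaving $87; one more increment wipes it out. Increment 39 ends at excess 39 × $500 = $19,500, so the highest qualifying income is $164,900 + $19,500 = $184,400.

$184,400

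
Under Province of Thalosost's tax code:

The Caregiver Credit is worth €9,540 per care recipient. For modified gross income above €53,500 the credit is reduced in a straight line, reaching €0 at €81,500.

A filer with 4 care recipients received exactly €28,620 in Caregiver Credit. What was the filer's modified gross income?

Full credit = 4 × €9,540 = €38,160.
€28,620 is 28,620/38,160 of the full €38,160, so 9,540/38,160 of the €28,000 range has been used: income = €53,500 + €28,000 × 9,540/38,160 = €60,500.

€60,500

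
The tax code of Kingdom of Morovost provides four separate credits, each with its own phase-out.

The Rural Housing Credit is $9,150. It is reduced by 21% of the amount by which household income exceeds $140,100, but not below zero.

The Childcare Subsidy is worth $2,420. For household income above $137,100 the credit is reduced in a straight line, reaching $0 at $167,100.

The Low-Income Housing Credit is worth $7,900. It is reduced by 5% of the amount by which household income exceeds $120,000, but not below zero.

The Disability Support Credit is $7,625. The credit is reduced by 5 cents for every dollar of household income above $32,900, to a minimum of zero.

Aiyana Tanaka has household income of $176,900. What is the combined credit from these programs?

$6,902

Rural Housing Credit: 21% of the $36,800 excess over $140,100 is $7,728; credit = $9,150 − $7,728 = $1,422.
Childcare Subsidy: $176,900 is at or above $167,100, so the credit is $0.
Low-Income Housing Credit: 5% of the $56,900 excess over $120,000 is $2,845; credit = $7,900 − $2,845 = $5,055.
Disability Support Credit: 5% of the $144,000 excess over $32,900 is $7,200; credit = $7,625 − $7,200 = $425.
Total: $1,422 + $0 + $5,055 + $425 = $6,902.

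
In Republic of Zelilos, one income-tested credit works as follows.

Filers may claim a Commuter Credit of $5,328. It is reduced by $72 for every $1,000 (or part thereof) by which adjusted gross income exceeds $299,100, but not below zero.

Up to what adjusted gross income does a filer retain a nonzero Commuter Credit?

$372,100

After 73 increments the reduction is 73 × $72 = $5,256, leaving $72; one more increment wipes it out. Increment 73 ends at excess 73 × $1,000 = $73,000, so the highest qualifying income is $299,100 + $73,000 = $372,100.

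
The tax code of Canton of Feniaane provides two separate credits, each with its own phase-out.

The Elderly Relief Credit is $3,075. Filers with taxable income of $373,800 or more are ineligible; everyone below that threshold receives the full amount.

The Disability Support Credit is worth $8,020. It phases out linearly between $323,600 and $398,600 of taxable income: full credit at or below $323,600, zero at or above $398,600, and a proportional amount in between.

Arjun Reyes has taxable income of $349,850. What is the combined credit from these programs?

$8,288

Elderly Relief Credit: $349,850 is below the $373,800 cutoff, so the full $3,075 applies.
Disability Support Credit: $349,850 is $26,250 into a $75,000 phase-out range, leaving 48,750/75,000 of the credit: $8,020 × 48,750/75,000 = $5,213.
Total: $3,075 + $5,213 = $8,288.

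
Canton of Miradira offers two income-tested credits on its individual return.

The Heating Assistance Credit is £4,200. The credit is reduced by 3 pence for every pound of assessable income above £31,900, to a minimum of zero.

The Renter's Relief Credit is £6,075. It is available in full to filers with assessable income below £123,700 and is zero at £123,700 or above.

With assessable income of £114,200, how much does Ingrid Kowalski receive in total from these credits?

Heating Assistance Credit: 3% of the £82,300 excess over £31,900 is £2,469; credit = £4,200 − £2,469 = £1,731.
Renter's Relief Credit: £114,200 is below the £123,700 cutoff, so the full £6,075 applies.
Total: £1,731 + £6,075 = £7,806.

£7,806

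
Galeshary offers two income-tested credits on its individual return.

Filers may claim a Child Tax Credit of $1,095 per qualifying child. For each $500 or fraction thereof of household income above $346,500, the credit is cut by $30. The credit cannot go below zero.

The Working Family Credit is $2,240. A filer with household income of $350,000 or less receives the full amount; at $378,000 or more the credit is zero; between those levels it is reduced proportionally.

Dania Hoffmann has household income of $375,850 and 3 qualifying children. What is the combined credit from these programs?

$1,687

Child Tax Credit: base = 3 × $1,095 = $3,285. income exceeds $346,500 by $29,350, which is 59 full-or-partial $500 increments; reduction = 59 × $30 = $1,770, leaving $1,515.
Working Family Credit: $375,850 is $25,850 into a $28,000 phase-out range, leaving 2,150/28,000 of the credit: $2,240 × 2,150/28,000 = $172.
Total: $1,515 + $172 = $1,687.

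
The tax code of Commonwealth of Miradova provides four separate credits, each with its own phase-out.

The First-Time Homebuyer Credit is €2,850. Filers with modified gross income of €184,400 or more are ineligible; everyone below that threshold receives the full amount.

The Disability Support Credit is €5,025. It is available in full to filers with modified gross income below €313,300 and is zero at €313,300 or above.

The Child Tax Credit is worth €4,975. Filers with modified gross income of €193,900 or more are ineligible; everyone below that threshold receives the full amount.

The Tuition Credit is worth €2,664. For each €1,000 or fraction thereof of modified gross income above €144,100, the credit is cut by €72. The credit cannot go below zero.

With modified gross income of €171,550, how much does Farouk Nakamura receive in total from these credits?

First-Time Homebuyer Credit: €171,550 is below the €184,400 cutoff, so the full €2,850 applies.
Disability Support Credit: €171,550 is below the €313,300 cutoff, so the full €5,025 applies.
Child Tax Credit: €171,550 is below the €193,900 cutoff, so the full €4,975 applies.
Tuition Credit: income exceeds €144,100 by €27,450, which is 28 full-or-partial €1,000 increments; reduction = 28 × €72 = €2,016, leaving €648.
Total: €2,850 + €5,025 + €4,975 + €648 = €13,498.

€13,498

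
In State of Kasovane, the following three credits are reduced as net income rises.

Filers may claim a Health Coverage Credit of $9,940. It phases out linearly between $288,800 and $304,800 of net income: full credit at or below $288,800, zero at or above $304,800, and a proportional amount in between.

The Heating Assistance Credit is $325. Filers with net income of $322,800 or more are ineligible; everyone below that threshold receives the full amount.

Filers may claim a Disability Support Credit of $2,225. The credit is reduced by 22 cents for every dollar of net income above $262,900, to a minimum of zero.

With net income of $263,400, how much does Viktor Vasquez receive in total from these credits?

$12,380

Health Coverage Credit: $263,400 is at or below the $288,800 threshold, so the full $9,940 applies.
Heating Assistance Credit: $263,400 is below the $322,800 cutoff, so the full $325 applies.
Disability Support Credit: 22% of the $500 excess over $262,900 is $110; credit = $2,225 − $110 = $2,115.
Total: $9,940 + $325 + $2,115 = $12,380.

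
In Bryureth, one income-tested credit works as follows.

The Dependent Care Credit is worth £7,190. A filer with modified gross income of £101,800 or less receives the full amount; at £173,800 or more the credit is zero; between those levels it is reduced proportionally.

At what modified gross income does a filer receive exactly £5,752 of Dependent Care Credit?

£5,752 is 5,752/7,190 of the full £7,190, so 1,438/7,190 of the £72,000 range has been used: income = £101,800 + £72,000 × 1,438/7,190 = £116,200.

£116,200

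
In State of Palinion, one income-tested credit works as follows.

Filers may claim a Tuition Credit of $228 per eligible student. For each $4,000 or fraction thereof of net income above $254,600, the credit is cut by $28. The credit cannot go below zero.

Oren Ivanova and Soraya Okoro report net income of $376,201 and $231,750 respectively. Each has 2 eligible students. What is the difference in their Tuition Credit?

Oren ($376,201): Tuition Credit: base = 2 × $228 = $456. income exceeds $254,600 by $121,601 → 31 increments × $28 = $868 ≥ base, so the credit is $0.
Soraya ($231,750): Tuition Credit: base = 2 × $228 = $456. $231,750 is at or below the $254,600 threshold, so the full $456 applies.
Difference: |$0 − $456| = $456.

$456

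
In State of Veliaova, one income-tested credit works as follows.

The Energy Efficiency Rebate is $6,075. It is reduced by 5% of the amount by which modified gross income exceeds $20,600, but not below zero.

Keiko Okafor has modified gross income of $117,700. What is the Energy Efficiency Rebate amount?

Energy Efficiency Rebate: 5% of the $97,100 excess over $20,600 is $4,855; credit = $6,075 − $4,855 = $1,220.

$1,220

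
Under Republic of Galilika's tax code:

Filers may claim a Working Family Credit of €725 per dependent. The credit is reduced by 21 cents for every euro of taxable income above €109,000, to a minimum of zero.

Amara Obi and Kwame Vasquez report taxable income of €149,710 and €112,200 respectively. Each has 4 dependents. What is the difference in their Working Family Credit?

Amara (€149,710): Working Family Credit: base = 4 × €725 = €2,900. 21% of the €40,710 excess over €109,000 is €8,549.10 ≥ base, so the credit is €0.
Kwame (€112,200): Working Family Credit: base = 4 × €725 = €2,900. 21% of the €3,200 excess over €109,000 is €672; credit = €2,900 − €672 = €2,228.
Difference: |€0 − €2,228| = €2,228.

€2,228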